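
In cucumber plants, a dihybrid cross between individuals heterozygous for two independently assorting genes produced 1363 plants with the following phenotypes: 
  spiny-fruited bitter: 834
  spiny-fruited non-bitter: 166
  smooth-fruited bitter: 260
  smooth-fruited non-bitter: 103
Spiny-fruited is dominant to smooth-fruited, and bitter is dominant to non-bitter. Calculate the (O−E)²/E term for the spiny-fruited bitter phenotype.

5.910

A dihybrid F₂ with independent assortment and complete dominance at both loci gives a 9:3:3:1 phenotypic ratio.
Expected counts for N = 1363 under a 9:3:3:1 ratio (total parts = 16):
  spiny-fruited bitter: 1363 × 9/16 = 766.6875
  spiny-fruited non-bitter: 1363 × 3/16 = 255.5625
  smooth-fruited bitter: 1363 × 3/16 = 255.5625
  smooth-fruited non-bitter: 1363 × 1/16 = 85.1875
Contribution of spiny-fruited bitter: (834 − 766.6875)² / 766.6875 = 5.9098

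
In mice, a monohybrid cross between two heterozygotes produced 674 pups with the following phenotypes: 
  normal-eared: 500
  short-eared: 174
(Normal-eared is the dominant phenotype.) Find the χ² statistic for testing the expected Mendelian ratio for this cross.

For a monohybrid cross between heterozygotes with complete dominance, the expected phenotypic ratio is 3:1.
Expected counts for N = 674 under a 3:1 ratio (total parts = 4):
  normal-eared: 674 × 3/4 = 505.5
  short-eared: 674 × 1/4 = 168.5
χ² = Σ (O − E)² / E
  normal-eared: (500 − 505.5)² / 505.5 = 0.0598
  short-eared: (174 − 168.5)² / 168.5 = 0.1795
χ² = 0.0598 + 0.1795 = 0.2393 ≈ 0.239

0.239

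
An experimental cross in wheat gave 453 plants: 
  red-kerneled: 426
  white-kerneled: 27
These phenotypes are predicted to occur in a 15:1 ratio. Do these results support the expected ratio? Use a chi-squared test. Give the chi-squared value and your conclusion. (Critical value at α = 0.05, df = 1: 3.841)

0.065; consistent

Under the 15:1 hypothesis (Σ ratio = 16, N = 453):
  red-kerneled: 453 × 15/16 = 424.6875
  white-kerneled: 453 × 1/16 = 28.3125
χ² = Σ (O − E)² / E
  red-kerneled: (426 − 424.6875)² / 424.6875 = 0.0041
  white-kerneled: (27 − 28.3125)² / 28.3125 = 0.0608
χ² = 0.0041 + 0.0608 = 0.0649 ≈ 0.065
Degrees of freedom = 2 − 1 = 1; critical value at α = 0.05 is 3.841.
Since 0.065 < 3.841, we fail to reject the null hypothesis — the data are consistent with the 15:1 ratio.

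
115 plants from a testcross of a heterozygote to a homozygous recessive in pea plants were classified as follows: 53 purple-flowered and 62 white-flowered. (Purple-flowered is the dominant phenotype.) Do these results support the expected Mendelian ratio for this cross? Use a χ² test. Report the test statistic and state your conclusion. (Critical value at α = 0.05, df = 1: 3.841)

0.704; consistent

A testcross of a heterozygote (Aa × aa) gives a 1:1 phenotypic ratio.
Under the 1:1 hypothesis (Σ ratio = 2, N = 115):
  purple-flowered: 115 × 1/2 = 57.5
  white-flowered: 115 × 1/2 = 57.5
χ² = Σ (O − E)² / E
  purple-flowered: (53 − 57.5)² / 57.5 = 0.3522
  white-flowered: (62 − 57.5)² / 57.5 = 0.3522
χ² = 0.3522 + 0.3522 = 0.7044 ≈ 0.704
Degrees of freedom = 2 − 1 = 1; critical value at α = 0.05 is 3.841.
Since 0.704 < 3.841, we fail to reject the null hypothesis — the data are consistent with the 1:1 ratio.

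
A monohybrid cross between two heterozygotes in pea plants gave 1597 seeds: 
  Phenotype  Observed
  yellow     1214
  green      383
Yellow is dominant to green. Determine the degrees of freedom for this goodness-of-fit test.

For a monohybrid cross between heterozygotes with complete dominance, the expected phenotypic ratio is 3:1.
A goodness-of-fit test with 2 phenotype classes has df = 2 − 1 = 1.

1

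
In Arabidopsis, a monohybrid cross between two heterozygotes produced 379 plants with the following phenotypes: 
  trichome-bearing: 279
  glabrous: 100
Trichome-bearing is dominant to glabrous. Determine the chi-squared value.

0.388

For a monohybrid cross between heterozygotes with complete dominance, the expected phenotypic ratio is 3:1.
The 3:1 ratio has 4 parts, so with N = 379 the expected counts are:
  trichome-bearing: 379 × 3/4 = 284.25
  glabrous: 379 × 1/4 = 94.75
χ² = Σ (O − E)² / E
  trichome-bearing: (279 − 284.25)² / 284.25 = 0.0970
  glabrous: (100 − 94.75)² / 94.75 = 0.2909
χ² = 0.0970 + 0.2909 = 0.3879 ≈ 0.388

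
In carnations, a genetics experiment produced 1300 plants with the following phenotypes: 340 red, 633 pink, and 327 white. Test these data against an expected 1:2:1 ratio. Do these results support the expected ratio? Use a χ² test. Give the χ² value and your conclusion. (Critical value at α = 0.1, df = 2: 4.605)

1.149; consistent

Expected counts for N = 1300 under a 1:2:1 ratio (total parts = 4):
  red: 1300 × 1/4 = 325
  pink: 1300 × 2/4 = 650
  white: 1300 × 1/4 = 325
χ² = Σ (O − E)² / E
  red: (340 − 325)² / 325 = 0.6923
  pink: (633 − 650)² / 650 = 0.4446
  white: (327 − 325)² / 325 = 0.0123
χ² = 0.6923 + 0.4446 + 0.0123 = 1.1492 ≈ 1.149
Degrees of freedom = 3 − 1 = 2; critical value at α = 0.1 is 4.605.
Since 1.149 < 4.605, we fail to reject the null hypothesis — the data are consistent with the 1:2:1 ratio.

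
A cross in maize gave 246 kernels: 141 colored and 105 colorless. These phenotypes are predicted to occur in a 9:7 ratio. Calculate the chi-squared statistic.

0.114

Total ratio parts = 16. Expected numbers out of 246:
  colored: 246 × 9/16 = 138.375
  colorless: 246 × 7/16 = 107.625
χ² = Σ (O − E)² / E
  colored: (141 − 138.375)² / 138.375 = 0.0498
  colorless: (105 − 107.625)² / 107.625 = 0.0640
χ² = 0.0498 + 0.0640 = 0.1138 ≈ 0.114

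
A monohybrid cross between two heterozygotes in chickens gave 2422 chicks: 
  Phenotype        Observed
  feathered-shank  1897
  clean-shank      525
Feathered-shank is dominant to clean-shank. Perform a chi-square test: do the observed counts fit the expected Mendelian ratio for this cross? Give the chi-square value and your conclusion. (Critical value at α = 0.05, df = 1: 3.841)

14.270; not consistent

For a monohybrid cross between heterozygotes with complete dominance, the expected phenotypic ratio is 3:1.
Total ratio parts = 4. Expected numbers out of 2422:
  feathered-shank: 2422 × 3/4 = 1816.5
  clean-shank: 2422 × 1/4 = 605.5
χ² = Σ (O − E)² / E
  feathered-shank: (1897 − 1816.5)² / 1816.5 = 3.5674
  clean-shank: (525 − 605.5)² / 605.5 = 10.7023
χ² = 3.5674 + 10.7023 = 14.2697 ≈ 14.270
Degrees of freedom = 2 − 1 = 1; critical value at α = 0.05 is 3.841.
Since 14.270 > 3.841, we reject the null hypothesis — the data do not fit the 3:1 ratio.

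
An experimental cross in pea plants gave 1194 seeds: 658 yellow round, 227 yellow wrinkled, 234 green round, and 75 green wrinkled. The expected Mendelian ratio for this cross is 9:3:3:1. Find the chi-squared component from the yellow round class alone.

0.276

Expected counts for N = 1194 under a 9:3:3:1 ratio (total parts = 16):
  yellow round: 1194 × 9/16 = 671.625
  yellow wrinkled: 1194 × 3/16 = 223.875
  green round: 1194 × 3/16 = 223.875
  green wrinkled: 1194 × 1/16 = 74.625
Contribution of yellow round: (658 − 671.625)² / 671.625 = 0.2764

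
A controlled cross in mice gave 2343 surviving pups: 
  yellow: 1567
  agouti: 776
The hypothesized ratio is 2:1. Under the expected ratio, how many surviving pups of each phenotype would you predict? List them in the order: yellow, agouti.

1562, 781

The 2:1 ratio has 3 parts, so with N = 2343 the expected counts are:
  yellow: 2343 × 2/3 = 1562
  agouti: 2343 × 1/3 = 781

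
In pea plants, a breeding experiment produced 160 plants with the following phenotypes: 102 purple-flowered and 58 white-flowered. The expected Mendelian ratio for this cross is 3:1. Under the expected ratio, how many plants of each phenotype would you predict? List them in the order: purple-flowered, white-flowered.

120, 40

Total ratio parts = 4. Expected numbers out of 160:
  purple-flowered: 160 × 3/4 = 120
  white-flowered: 160 × 1/4 = 40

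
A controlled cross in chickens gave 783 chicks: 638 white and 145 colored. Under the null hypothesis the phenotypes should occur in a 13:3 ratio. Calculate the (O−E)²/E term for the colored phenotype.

The 13:3 ratio has 16 parts, so with N = 783 the expected counts are:
  white: 783 × 13/16 = 636.1875
  colored: 783 × 3/16 = 146.8125
Contribution of colored: (145 − 146.8125)² / 146.8125 = 0.0224

0.022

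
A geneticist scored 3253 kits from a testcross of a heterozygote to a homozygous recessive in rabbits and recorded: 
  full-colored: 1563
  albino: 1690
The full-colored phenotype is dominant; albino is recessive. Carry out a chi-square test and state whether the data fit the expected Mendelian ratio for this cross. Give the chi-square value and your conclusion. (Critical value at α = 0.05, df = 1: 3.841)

A testcross of a heterozygote (Aa × aa) gives a 1:1 phenotypic ratio.
The 1:1 ratio has 2 parts, so with N = 3253 the expected counts are:
  full-colored: 3253 × 1/2 = 1626.5
  albino: 3253 × 1/2 = 1626.5
χ² = Σ (O − E)² / E
  full-colored: (1563 − 1626.5)² / 1626.5 = 2.4791
  albino: (1690 − 1626.5)² / 1626.5 = 2.4791
χ² = 2.4791 + 2.4791 = 4.9582 ≈ 4.958
Degrees of freedom = 2 − 1 = 1; critical value at α = 0.05 is 3.841.
Since 4.958 > 3.841, we reject the null hypothesis — the data do not fit the 1:1 ratio.

4.958; not consistent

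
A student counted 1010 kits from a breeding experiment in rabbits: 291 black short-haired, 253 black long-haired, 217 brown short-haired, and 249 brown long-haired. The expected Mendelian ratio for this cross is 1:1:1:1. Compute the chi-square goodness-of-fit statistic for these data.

10.911

Total ratio parts = 4. Expected numbers out of 1010:
  black short-haired: 1010 × 1/4 = 252.5
  black long-haired: 1010 × 1/4 = 252.5
  brown short-haired: 1010 × 1/4 = 252.5
  brown long-haired: 1010 × 1/4 = 252.5
χ² = Σ (O − E)² / E
  black short-haired: (291 − 252.5)² / 252.5 = 5.8703
  black long-haired: (253 − 252.5)² / 252.5 = 0.0010
  brown short-haired: (217 − 252.5)² / 252.5 = 4.9911
  brown long-haired: (249 − 252.5)² / 252.5 = 0.0485
χ² = 5.8703 + 0.0010 + 4.9911 + 0.0485 = 10.9109 ≈ 10.911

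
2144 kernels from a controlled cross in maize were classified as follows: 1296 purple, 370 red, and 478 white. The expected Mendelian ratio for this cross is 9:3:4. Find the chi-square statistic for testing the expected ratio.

Under the 9:3:4 hypothesis (Σ ratio = 16, N = 2144):
  purple: 2144 × 9/16 = 1206
  red: 2144 × 3/16 = 402
  white: 2144 × 4/16 = 536
χ² = Σ (O − E)² / E
  purple: (1296 − 1206)² / 1206 = 6.7164
  red: (370 − 402)² / 402 = 2.5473
  white: (478 − 536)² / 536 = 6.2761
χ² = 6.7164 + 2.5473 + 6.2761 = 15.5398 ≈ 15.540

15.540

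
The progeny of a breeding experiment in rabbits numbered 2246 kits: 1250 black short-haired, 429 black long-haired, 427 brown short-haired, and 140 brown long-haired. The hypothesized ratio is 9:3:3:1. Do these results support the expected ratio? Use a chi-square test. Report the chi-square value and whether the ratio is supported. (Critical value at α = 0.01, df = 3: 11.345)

0.372; consistent

Under the 9:3:3:1 hypothesis (Σ ratio = 16, N = 2246):
  black short-haired: 2246 × 9/16 = 1263.375
  black long-haired: 2246 × 3/16 = 421.125
  brown short-haired: 2246 × 3/16 = 421.125
  brown long-haired: 2246 × 1/16 = 140.375
χ² = Σ (O − E)² / E
  black short-haired: (1250 − 1263.375)² / 1263.375 = 0.1416
  black long-haired: (429 − 421.125)² / 421.125 = 0.1473
  brown short-haired: (427 − 421.125)² / 421.125 = 0.0820
  brown long-haired: (140 − 140.375)² / 140.375 = 0.0010
χ² = 0.1416 + 0.1473 + 0.0820 + 0.0010 = 0.3719 ≈ 0.372
Degrees of freedom = 4 − 1 = 3; critical value at α = 0.01 is 11.345.
Since 0.372 < 11.345, we fail to reject the null hypothesis — the data are consistent with the 9:3:3:1 ratio.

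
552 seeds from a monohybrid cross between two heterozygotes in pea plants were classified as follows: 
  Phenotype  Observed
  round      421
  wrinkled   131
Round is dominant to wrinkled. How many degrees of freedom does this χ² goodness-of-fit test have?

1

For a monohybrid cross between heterozygotes with complete dominance, the expected phenotypic ratio is 3:1.
A goodness-of-fit test with 2 phenotype classes has df = 2 − 1 = 1.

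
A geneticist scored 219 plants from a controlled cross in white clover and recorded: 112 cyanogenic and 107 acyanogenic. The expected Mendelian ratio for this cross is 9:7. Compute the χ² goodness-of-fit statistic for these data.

Total ratio parts = 16. Expected numbers out of 219:
  cyanogenic: 219 × 9/16 = 123.1875
  acyanogenic: 219 × 7/16 = 95.8125
χ² = Σ (O − E)² / E
  cyanogenic: (112 − 123.1875)² / 123.1875 = 1.0160
  acyanogenic: (107 − 95.8125)² / 95.8125 = 1.3063
χ² = 1.0160 + 1.3063 = 2.3223 ≈ 2.322

2.322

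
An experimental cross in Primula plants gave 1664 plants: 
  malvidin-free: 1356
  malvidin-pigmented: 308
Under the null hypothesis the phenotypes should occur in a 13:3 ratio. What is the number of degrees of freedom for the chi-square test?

1

A goodness-of-fit test with 2 phenotype classes has df = 2 − 1 = 1.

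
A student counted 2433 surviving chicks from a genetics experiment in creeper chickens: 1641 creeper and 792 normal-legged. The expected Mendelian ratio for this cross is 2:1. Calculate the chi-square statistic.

Under the 2:1 hypothesis (Σ ratio = 3, N = 2433):
  creeper: 2433 × 2/3 = 1622
  normal-legged: 2433 × 1/3 = 811
χ² = Σ (O − E)² / E
  creeper: (1641 − 1622)² / 1622 = 0.2226
  normal-legged: (792 − 811)² / 811 = 0.4451
χ² = 0.2226 + 0.4451 = 0.6677 ≈ 0.668

0.668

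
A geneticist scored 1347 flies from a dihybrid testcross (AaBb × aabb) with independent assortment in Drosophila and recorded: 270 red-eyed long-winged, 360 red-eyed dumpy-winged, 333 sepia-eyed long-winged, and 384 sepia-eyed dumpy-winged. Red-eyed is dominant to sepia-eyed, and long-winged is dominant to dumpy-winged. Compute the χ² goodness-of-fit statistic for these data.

A dihybrid testcross with independent assortment gives a 1:1:1:1 ratio.
Expected counts for N = 1347 under a 1:1:1:1 ratio (total parts = 4):
  red-eyed long-winged: 1347 × 1/4 = 336.75
  red-eyed dumpy-winged: 1347 × 1/4 = 336.75
  sepia-eyed long-winged: 1347 × 1/4 = 336.75
  sepia-eyed dumpy-winged: 1347 × 1/4 = 336.75
χ² = Σ (O − E)² / E
  red-eyed long-winged: (270 − 336.75)² / 336.75 = 13.2311
  red-eyed dumpy-winged: (360 − 336.75)² / 336.75 = 1.6052
  sepia-eyed long-winged: (333 − 336.75)² / 336.75 = 0.0418
  sepia-eyed dumpy-winged: (384 − 336.75)² / 336.75 = 6.6297
χ² = 13.2311 + 1.6052 + 0.0418 + 6.6297 = 21.5078 ≈ 21.508

21.508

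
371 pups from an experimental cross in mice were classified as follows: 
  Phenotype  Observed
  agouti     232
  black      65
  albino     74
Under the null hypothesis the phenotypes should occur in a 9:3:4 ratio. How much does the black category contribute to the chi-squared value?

Expected counts for N = 371 under a 9:3:4 ratio (total parts = 16):
  agouti: 371 × 9/16 = 208.6875
  black: 371 × 3/16 = 69.5625
  albino: 371 × 4/16 = 92.75
Contribution of black: (65 − 69.5625)² / 69.5625 = 0.2992

0.299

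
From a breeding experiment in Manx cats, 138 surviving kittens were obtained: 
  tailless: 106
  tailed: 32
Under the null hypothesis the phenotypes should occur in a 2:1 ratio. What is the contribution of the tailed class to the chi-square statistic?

4.261

Under the 2:1 hypothesis (Σ ratio = 3, N = 138):
  tailless: 138 × 2/3 = 92
  tailed: 138 × 1/3 = 46
Contribution of tailed: (32 − 46)² / 46 = 4.2609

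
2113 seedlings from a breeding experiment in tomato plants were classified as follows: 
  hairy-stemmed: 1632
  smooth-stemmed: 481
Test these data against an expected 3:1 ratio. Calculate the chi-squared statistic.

The 3:1 ratio has 4 parts, so with N = 2113 the expected counts are:
  hairy-stemmed: 2113 × 3/4 = 1584.75
  smooth-stemmed: 2113 × 1/4 = 528.25
χ² = Σ (O − E)² / E
  hairy-stemmed: (1632 − 1584.75)² / 1584.75 = 1.4088
  smooth-stemmed: (481 − 528.25)² / 528.25 = 4.2263
χ² = 1.4088 + 4.2263 = 5.6351 ≈ 5.635

5.635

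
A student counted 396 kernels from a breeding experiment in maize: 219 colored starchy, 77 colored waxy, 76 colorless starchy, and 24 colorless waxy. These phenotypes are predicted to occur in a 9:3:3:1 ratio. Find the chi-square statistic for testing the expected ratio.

0.229

The 9:3:3:1 ratio has 16 parts, so with N = 396 the expected counts are:
  colored starchy: 396 × 9/16 = 222.75
  colored waxy: 396 × 3/16 = 74.25
  colorless starchy: 396 × 3/16 = 74.25
  colorless waxy: 396 × 1/16 = 24.75
χ² = Σ (O − E)² / E
  colored starchy: (219 − 222.75)² / 222.75 = 0.0631
  colored waxy: (77 − 74.25)² / 74.25 = 0.1019
  colorless starchy: (76 − 74.25)² / 74.25 = 0.0412
  colorless waxy: (24 − 24.75)² / 24.75 = 0.0227
χ² = 0.0631 + 0.1019 + 0.0412 + 0.0227 = 0.2289 ≈ 0.229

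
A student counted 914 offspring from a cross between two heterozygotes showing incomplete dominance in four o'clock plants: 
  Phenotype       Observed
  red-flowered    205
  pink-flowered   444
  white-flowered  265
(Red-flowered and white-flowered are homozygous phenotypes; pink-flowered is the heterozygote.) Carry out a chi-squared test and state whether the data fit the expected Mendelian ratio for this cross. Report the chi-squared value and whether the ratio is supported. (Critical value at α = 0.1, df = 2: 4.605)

8.617; not consistent

With incomplete dominance, a heterozygote × heterozygote cross gives a 1:2:1 phenotypic ratio.
Total ratio parts = 4. Expected numbers out of 914:
  red-flowered: 914 × 1/4 = 228.5
  pink-flowered: 914 × 2/4 = 457
  white-flowered: 914 × 1/4 = 228.5
χ² = Σ (O − E)² / E
  red-flowered: (205 − 228.5)² / 228.5 = 2.4168
  pink-flowered: (444 − 457)² / 457 = 0.3698
  white-flowered: (265 − 228.5)² / 228.5 = 5.8304
χ² = 2.4168 + 0.3698 + 5.8304 = 8.617
Degrees of freedom = 3 − 1 = 2; critical value at α = 0.1 is 4.605.
Since 8.617 > 4.605, we reject the null hypothesis — the data do not fit the 1:2:1 ratio.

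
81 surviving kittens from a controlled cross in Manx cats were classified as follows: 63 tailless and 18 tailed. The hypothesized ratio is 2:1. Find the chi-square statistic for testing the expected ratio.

Total ratio parts = 3. Expected numbers out of 81:
  tailless: 81 × 2/3 = 54
  tailed: 81 × 1/3 = 27
χ² = Σ (O − E)² / E
  tailless: (63 − 54)² / 54 = 1.5000
  tailed: (18 − 27)² / 27 = 3.0000
χ² = 1.5000 + 3.0000 = 4.500

4.500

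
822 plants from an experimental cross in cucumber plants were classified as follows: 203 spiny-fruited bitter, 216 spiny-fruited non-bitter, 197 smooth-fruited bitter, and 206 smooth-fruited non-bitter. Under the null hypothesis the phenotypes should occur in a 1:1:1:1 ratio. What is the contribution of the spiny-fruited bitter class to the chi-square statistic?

0.030

Expected counts for N = 822 under a 1:1:1:1 ratio (total parts = 4):
  spiny-fruited bitter: 822 × 1/4 = 205.5
  spiny-fruited non-bitter: 822 × 1/4 = 205.5
  smooth-fruited bitter: 822 × 1/4 = 205.5
  smooth-fruited non-bitter: 822 × 1/4 = 205.5
Contribution of spiny-fruited bitter: (203 − 205.5)² / 205.5 = 0.0304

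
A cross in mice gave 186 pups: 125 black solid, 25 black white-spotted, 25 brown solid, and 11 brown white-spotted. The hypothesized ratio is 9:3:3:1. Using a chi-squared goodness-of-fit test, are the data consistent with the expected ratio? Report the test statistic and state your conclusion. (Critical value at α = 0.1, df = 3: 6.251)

The 9:3:3:1 ratio has 16 parts, so with N = 186 the expected counts are:
  black solid: 186 × 9/16 = 104.625
  black white-spotted: 186 × 3/16 = 34.875
  brown solid: 186 × 3/16 = 34.875
  brown white-spotted: 186 × 1/16 = 11.625
χ² = Σ (O − E)² / E
  black solid: (125 − 104.625)² / 104.625 = 3.9679
  black white-spotted: (25 − 34.875)² / 34.875 = 2.7961
  brown solid: (25 − 34.875)² / 34.875 = 2.7961
  brown white-spotted: (11 − 11.625)² / 11.625 = 0.0336
χ² = 3.9679 + 2.7961 + 2.7961 + 0.0336 = 9.5937 ≈ 9.594
Degrees of freedom = 4 − 1 = 3; critical value at α = 0.1 is 6.251.
Since 9.594 > 6.251, we reject the null hypothesis — the data do not fit the 9:3:3:1 ratio.

9.594; not consistent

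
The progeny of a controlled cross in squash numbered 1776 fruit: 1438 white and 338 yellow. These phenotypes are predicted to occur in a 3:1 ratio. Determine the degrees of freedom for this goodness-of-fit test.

A goodness-of-fit test with 2 phenotype classes has df = 2 − 1 = 1.

1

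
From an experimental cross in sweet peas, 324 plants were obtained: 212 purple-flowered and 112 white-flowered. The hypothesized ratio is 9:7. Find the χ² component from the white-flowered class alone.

The 9:7 ratio has 16 parts, so with N = 324 the expected counts are:
  purple-flowered: 324 × 9/16 = 182.25
  white-flowered: 324 × 7/16 = 141.75
Contribution of white-flowered: (112 − 141.75)² / 141.75 = 6.2438

6.244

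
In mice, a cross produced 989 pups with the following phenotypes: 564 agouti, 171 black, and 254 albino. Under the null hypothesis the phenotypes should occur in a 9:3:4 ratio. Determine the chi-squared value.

1.415

The 9:3:4 ratio has 16 parts, so with N = 989 the expected counts are:
  agouti: 989 × 9/16 = 556.3125
  black: 989 × 3/16 = 185.4375
  albino: 989 × 4/16 = 247.25
χ² = Σ (O − E)² / E
  agouti: (564 − 556.3125)² / 556.3125 = 0.1062
  black: (171 − 185.4375)² / 185.4375 = 1.1241
  albino: (254 − 247.25)² / 247.25 = 0.1843
χ² = 0.1062 + 1.1241 + 0.1843 = 1.4146 ≈ 1.415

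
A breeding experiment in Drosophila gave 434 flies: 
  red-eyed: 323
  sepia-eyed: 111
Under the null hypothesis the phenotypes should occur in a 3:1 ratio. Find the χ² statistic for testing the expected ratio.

0.077

Total ratio parts = 4. Expected numbers out of 434:
  red-eyed: 434 × 3/4 = 325.5
  sepia-eyed: 434 × 1/4 = 108.5
χ² = Σ (O − E)² / E
  red-eyed: (323 − 325.5)² / 325.5 = 0.0192
  sepia-eyed: (111 − 108.5)² / 108.5 = 0.0576
χ² = 0.0192 + 0.0576 = 0.0768 ≈ 0.077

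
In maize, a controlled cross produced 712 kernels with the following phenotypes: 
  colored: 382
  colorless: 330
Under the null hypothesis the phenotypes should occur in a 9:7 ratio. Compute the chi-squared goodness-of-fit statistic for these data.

1.953

Total ratio parts = 16. Expected numbers out of 712:
  colored: 712 × 9/16 = 400.5
  colorless: 712 × 7/16 = 311.5
χ² = Σ (O − E)² / E
  colored: (382 − 400.5)² / 400.5 = 0.8546
  colorless: (330 − 311.5)² / 311.5 = 1.0987
χ² = 0.8546 + 1.0987 = 1.9533 ≈ 1.953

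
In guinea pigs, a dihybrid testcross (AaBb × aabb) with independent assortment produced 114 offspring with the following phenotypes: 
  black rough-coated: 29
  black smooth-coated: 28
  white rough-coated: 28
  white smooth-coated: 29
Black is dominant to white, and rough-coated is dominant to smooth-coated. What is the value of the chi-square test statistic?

0.035

A dihybrid testcross with independent assortment gives a 1:1:1:1 ratio.
Total ratio parts = 4. Expected numbers out of 114:
  black rough-coated: 114 × 1/4 = 28.5
  black smooth-coated: 114 × 1/4 = 28.5
  white rough-coated: 114 × 1/4 = 28.5
  white smooth-coated: 114 × 1/4 = 28.5
χ² = Σ (O − E)² / E
  black rough-coated: (29 − 28.5)² / 28.5 = 0.0088
  black smooth-coated: (28 − 28.5)² / 28.5 = 0.0088
  white rough-coated: (28 − 28.5)² / 28.5 = 0.0088
  white smooth-coated: (29 − 28.5)² / 28.5 = 0.0088
χ² = 0.0088 + 0.0088 + 0.0088 + 0.0088 = 0.0352 ≈ 0.035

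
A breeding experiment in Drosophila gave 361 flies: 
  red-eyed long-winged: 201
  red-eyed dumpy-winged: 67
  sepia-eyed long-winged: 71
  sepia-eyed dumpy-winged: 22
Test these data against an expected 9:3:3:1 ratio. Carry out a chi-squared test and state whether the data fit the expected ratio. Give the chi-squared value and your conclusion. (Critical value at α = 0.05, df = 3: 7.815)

0.204; consistent

Under the 9:3:3:1 hypothesis (Σ ratio = 16, N = 361):
  red-eyed long-winged: 361 × 9/16 = 203.0625
  red-eyed dumpy-winged: 361 × 3/16 = 67.6875
  sepia-eyed long-winged: 361 × 3/16 = 67.6875
  sepia-eyed dumpy-winged: 361 × 1/16 = 22.5625
χ² = Σ (O − E)² / E
  red-eyed long-winged: (201 − 203.0625)² / 203.0625 = 0.0209
  red-eyed dumpy-winged: (67 − 67.6875)² / 67.6875 = 0.0070
  sepia-eyed long-winged: (71 − 67.6875)² / 67.6875 = 0.1621
  sepia-eyed dumpy-winged: (22 − 22.5625)² / 22.5625 = 0.0140
χ² = 0.0209 + 0.0070 + 0.1621 + 0.0140 = 0.204
Degrees of freedom = 4 − 1 = 3; critical value at α = 0.05 is 7.815.
Since 0.204 < 7.815, we fail to reject the null hypothesis — the data are consistent with the 9:3:3:1 ratio.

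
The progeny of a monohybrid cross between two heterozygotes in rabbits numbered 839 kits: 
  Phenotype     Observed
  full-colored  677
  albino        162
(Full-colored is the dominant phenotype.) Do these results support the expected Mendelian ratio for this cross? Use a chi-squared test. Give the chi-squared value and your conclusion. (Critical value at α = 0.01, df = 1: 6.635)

For a monohybrid cross between heterozygotes with complete dominance, the expected phenotypic ratio is 3:1.
The 3:1 ratio has 4 parts, so with N = 839 the expected counts are:
  full-colored: 839 × 3/4 = 629.25
  albino: 839 × 1/4 = 209.75
χ² = Σ (O − E)² / E
  full-colored: (677 − 629.25)² / 629.25 = 3.6235
  albino: (162 − 209.75)² / 209.75 = 10.8704
χ² = 3.6235 + 10.8704 = 14.4939 ≈ 14.494
Degrees of freedom = 2 − 1 = 1; critical value at α = 0.01 is 6.635.
Since 14.494 > 6.635, we reject the null hypothesis — the data do not fit the 3:1 ratio.

14.494; not consistent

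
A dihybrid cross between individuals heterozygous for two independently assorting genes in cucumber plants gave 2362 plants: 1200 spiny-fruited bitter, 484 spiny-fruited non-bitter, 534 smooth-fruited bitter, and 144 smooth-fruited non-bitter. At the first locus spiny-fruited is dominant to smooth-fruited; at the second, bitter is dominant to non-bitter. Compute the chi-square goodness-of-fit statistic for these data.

A dihybrid F₂ with independent assortment and complete dominance at both loci gives a 9:3:3:1 phenotypic ratio.
Total ratio parts = 16. Expected numbers out of 2362:
  spiny-fruited bitter: 2362 × 9/16 = 1328.625
  spiny-fruited non-bitter: 2362 × 3/16 = 442.875
  smooth-fruited bitter: 2362 × 3/16 = 442.875
  smooth-fruited non-bitter: 2362 × 1/16 = 147.625
χ² = Σ (O − E)² / E
  spiny-fruited bitter: (1200 − 1328.625)² / 1328.625 = 12.4523
  spiny-fruited non-bitter: (484 − 442.875)² / 442.875 = 3.8188
  smooth-fruited bitter: (534 − 442.875)² / 442.875 = 18.7497
  smooth-fruited non-bitter: (144 − 147.625)² / 147.625 = 0.0890
χ² = 12.4523 + 3.8188 + 18.7497 + 0.0890 = 35.1098 ≈ 35.110

35.110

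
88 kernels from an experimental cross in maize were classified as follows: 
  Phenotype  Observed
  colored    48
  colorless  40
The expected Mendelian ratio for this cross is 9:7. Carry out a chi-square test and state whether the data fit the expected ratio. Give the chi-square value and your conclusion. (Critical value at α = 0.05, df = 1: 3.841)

The 9:7 ratio has 16 parts, so with N = 88 the expected counts are:
  colored: 88 × 9/16 = 49.5
  colorless: 88 × 7/16 = 38.5
χ² = Σ (O − E)² / E
  colored: (48 − 49.5)² / 49.5 = 0.0455
  colorless: (40 − 38.5)² / 38.5 = 0.0584
χ² = 0.0455 + 0.0584 = 0.1039 ≈ 0.104
Degrees of freedom = 2 − 1 = 1; critical value at α = 0.05 is 3.841.
Since 0.104 < 3.841, we fail to reject the null hypothesis — the data are consistent with the 9:7 ratio.

0.104; consistent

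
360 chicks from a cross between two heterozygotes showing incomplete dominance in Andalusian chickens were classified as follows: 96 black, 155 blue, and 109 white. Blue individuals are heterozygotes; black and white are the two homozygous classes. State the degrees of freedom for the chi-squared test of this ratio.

With incomplete dominance, a heterozygote × heterozygote cross gives a 1:2:1 phenotypic ratio.
A goodness-of-fit test with 3 phenotype classes has df = 3 − 1 = 2.

2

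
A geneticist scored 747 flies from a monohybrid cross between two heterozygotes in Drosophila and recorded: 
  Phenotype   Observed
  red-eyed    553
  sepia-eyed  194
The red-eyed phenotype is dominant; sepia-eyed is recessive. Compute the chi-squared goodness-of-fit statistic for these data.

0.375

For a monohybrid cross between heterozygotes with complete dominance, the expected phenotypic ratio is 3:1.
Total ratio parts = 4. Expected numbers out of 747:
  red-eyed: 747 × 3/4 = 560.25
  sepia-eyed: 747 × 1/4 = 186.75
χ² = Σ (O − E)² / E
  red-eyed: (553 − 560.25)² / 560.25 = 0.0938
  sepia-eyed: (194 − 186.75)² / 186.75 = 0.2815
χ² = 0.0938 + 0.2815 = 0.3753 ≈ 0.375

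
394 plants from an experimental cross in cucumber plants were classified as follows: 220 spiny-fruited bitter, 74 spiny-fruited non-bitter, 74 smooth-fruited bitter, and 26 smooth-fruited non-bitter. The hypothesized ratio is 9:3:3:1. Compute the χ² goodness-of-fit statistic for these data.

Under the 9:3:3:1 hypothesis (Σ ratio = 16, N = 394):
  spiny-fruited bitter: 394 × 9/16 = 221.625
  spiny-fruited non-bitter: 394 × 3/16 = 73.875
  smooth-fruited bitter: 394 × 3/16 = 73.875
  smooth-fruited non-bitter: 394 × 1/16 = 24.625
χ² = Σ (O − E)² / E
  spiny-fruited bitter: (220 − 221.625)² / 221.625 = 0.0119
  spiny-fruited non-bitter: (74 − 73.875)² / 73.875 = 0.0002
  smooth-fruited bitter: (74 − 73.875)² / 73.875 = 0.0002
  smooth-fruited non-bitter: (26 − 24.625)² / 24.625 = 0.0768
χ² = 0.0119 + 0.0002 + 0.0002 + 0.0768 = 0.0891 ≈ 0.089

0.089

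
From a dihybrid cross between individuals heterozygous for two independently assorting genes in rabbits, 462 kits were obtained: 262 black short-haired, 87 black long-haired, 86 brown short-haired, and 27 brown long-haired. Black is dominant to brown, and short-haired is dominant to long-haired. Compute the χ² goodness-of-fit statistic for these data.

0.145

A dihybrid F₂ with independent assortment and complete dominance at both loci gives a 9:3:3:1 phenotypic ratio.
Expected counts for N = 462 under a 9:3:3:1 ratio (total parts = 16):
  black short-haired: 462 × 9/16 = 259.875
  black long-haired: 462 × 3/16 = 86.625
  brown short-haired: 462 × 3/16 = 86.625
  brown long-haired: 462 × 1/16 = 28.875
χ² = Σ (O − E)² / E
  black short-haired: (262 − 259.875)² / 259.875 = 0.0174
  black long-haired: (87 − 86.625)² / 86.625 = 0.0016
  brown short-haired: (86 − 86.625)² / 86.625 = 0.0045
  brown long-haired: (27 − 28.875)² / 28.875 = 0.1218
χ² = 0.0174 + 0.0016 + 0.0045 + 0.1218 = 0.1453 ≈ 0.145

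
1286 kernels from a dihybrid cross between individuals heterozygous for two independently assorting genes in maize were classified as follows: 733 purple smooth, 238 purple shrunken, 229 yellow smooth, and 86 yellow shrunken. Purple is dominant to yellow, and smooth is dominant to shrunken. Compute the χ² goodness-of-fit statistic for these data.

A dihybrid F₂ with independent assortment and complete dominance at both loci gives a 9:3:3:1 phenotypic ratio.
Expected counts for N = 1286 under a 9:3:3:1 ratio (total parts = 16):
  purple smooth: 1286 × 9/16 = 723.375
  purple shrunken: 1286 × 3/16 = 241.125
  yellow smooth: 1286 × 3/16 = 241.125
  yellow shrunken: 1286 × 1/16 = 80.375
χ² = Σ (O − E)² / E
  purple smooth: (733 − 723.375)² / 723.375 = 0.1281
  purple shrunken: (238 − 241.125)² / 241.125 = 0.0405
  yellow smooth: (229 − 241.125)² / 241.125 = 0.6097
  yellow shrunken: (86 − 80.375)² / 80.375 = 0.3937
χ² = 0.1281 + 0.0405 + 0.6097 + 0.3937 = 1.172

1.172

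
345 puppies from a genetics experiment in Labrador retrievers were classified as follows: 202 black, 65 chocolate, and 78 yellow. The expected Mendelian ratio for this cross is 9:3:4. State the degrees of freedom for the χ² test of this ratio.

A goodness-of-fit test with 3 phenotype classes has df = 3 − 1 = 2.

2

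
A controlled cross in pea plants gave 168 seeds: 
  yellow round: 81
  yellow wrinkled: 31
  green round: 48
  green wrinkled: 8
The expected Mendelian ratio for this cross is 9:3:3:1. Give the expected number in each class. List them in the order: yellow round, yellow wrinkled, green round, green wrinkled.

94.5, 31.5, 31.5, 10.5

The 9:3:3:1 ratio has 16 parts, so with N = 168 the expected counts are:
  yellow round: 168 × 9/16 = 94.5
  yellow wrinkled: 168 × 3/16 = 31.5
  green round: 168 × 3/16 = 31.5
  green wrinkled: 168 × 1/16 = 10.5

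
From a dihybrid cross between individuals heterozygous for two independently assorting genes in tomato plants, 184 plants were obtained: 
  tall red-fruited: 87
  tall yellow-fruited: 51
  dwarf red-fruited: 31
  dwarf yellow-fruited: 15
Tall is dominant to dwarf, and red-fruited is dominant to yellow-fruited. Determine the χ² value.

11.942

A dihybrid F₂ with independent assortment and complete dominance at both loci gives a 9:3:3:1 phenotypic ratio.
The 9:3:3:1 ratio has 16 parts, so with N = 184 the expected counts are:
  tall red-fruited: 184 × 9/16 = 103.5
  tall yellow-fruited: 184 × 3/16 = 34.5
  dwarf red-fruited: 184 × 3/16 = 34.5
  dwarf yellow-fruited: 184 × 1/16 = 11.5
χ² = Σ (O − E)² / E
  tall red-fruited: (87 − 103.5)² / 103.5 = 2.6304
  tall yellow-fruited: (51 − 34.5)² / 34.5 = 7.8913
  dwarf red-fruited: (31 − 34.5)² / 34.5 = 0.3551
  dwarf yellow-fruited: (15 − 11.5)² / 11.5 = 1.0652
χ² = 2.6304 + 7.8913 + 0.3551 + 1.0652 = 11.942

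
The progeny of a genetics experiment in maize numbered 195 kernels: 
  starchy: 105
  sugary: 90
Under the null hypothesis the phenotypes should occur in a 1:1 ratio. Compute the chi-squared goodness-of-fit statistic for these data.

1.154

Expected counts for N = 195 under a 1:1 ratio (total parts = 2):
  starchy: 195 × 1/2 = 97.5
  sugary: 195 × 1/2 = 97.5
χ² = Σ (O − E)² / E
  starchy: (105 − 97.5)² / 97.5 = 0.5769
  sugary: (90 − 97.5)² / 97.5 = 0.5769
χ² = 0.5769 + 0.5769 = 1.1538 ≈ 1.154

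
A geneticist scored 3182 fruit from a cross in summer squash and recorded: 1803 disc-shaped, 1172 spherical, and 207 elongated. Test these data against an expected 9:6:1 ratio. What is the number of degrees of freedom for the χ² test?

2

A goodness-of-fit test with 3 phenotype classes has df = 3 − 1 = 2.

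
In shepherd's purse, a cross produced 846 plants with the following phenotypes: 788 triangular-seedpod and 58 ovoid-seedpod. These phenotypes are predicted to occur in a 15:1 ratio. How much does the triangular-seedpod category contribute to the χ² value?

0.033

Expected counts for N = 846 under a 15:1 ratio (total parts = 16):
  triangular-seedpod: 846 × 15/16 = 793.125
  ovoid-seedpod: 846 × 1/16 = 52.875
Contribution of triangular-seedpod: (788 − 793.125)² / 793.125 = 0.0331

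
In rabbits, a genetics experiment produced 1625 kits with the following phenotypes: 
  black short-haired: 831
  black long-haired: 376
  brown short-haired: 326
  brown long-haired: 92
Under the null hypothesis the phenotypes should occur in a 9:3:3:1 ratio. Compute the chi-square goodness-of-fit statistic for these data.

26.630

Under the 9:3:3:1 hypothesis (Σ ratio = 16, N = 1625):
  black short-haired: 1625 × 9/16 = 914.0625
  black long-haired: 1625 × 3/16 = 304.6875
  brown short-haired: 1625 × 3/16 = 304.6875
  brown long-haired: 1625 × 1/16 = 101.5625
χ² = Σ (O − E)² / E
  black short-haired: (831 − 914.0625)² / 914.0625 = 7.5480
  black long-haired: (376 − 304.6875)² / 304.6875 = 16.6908
  brown short-haired: (326 − 304.6875)² / 304.6875 = 1.4908
  brown long-haired: (92 − 101.5625)² / 101.5625 = 0.9003
χ² = 7.5480 + 16.6908 + 1.4908 + 0.9003 = 26.6299 ≈ 26.630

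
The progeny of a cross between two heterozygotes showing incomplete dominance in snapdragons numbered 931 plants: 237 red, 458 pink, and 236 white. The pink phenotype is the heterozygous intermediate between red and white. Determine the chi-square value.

0.244

With incomplete dominance, a heterozygote × heterozygote cross gives a 1:2:1 phenotypic ratio.
Under the 1:2:1 hypothesis (Σ ratio = 4, N = 931):
  red: 931 × 1/4 = 232.75
  pink: 931 × 2/4 = 465.5
  white: 931 × 1/4 = 232.75
χ² = Σ (O − E)² / E
  red: (237 − 232.75)² / 232.75 = 0.0776
  pink: (458 − 465.5)² / 465.5 = 0.1208
  white: (236 − 232.75)² / 232.75 = 0.0454
χ² = 0.0776 + 0.1208 + 0.0454 = 0.2438 ≈ 0.244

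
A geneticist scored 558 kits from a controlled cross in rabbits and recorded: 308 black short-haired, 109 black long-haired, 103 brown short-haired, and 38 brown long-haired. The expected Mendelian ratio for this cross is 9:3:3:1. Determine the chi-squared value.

0.598

Under the 9:3:3:1 hypothesis (Σ ratio = 16, N = 558):
  black short-haired: 558 × 9/16 = 313.875
  black long-haired: 558 × 3/16 = 104.625
  brown short-haired: 558 × 3/16 = 104.625
  brown long-haired: 558 × 1/16 = 34.875
χ² = Σ (O − E)² / E
  black short-haired: (308 − 313.875)² / 313.875 = 0.1100
  black long-haired: (109 − 104.625)² / 104.625 = 0.1829
  brown short-haired: (103 − 104.625)² / 104.625 = 0.0252
  brown long-haired: (38 − 34.875)² / 34.875 = 0.2800
χ² = 0.1100 + 0.1829 + 0.0252 + 0.2800 = 0.5981 ≈ 0.598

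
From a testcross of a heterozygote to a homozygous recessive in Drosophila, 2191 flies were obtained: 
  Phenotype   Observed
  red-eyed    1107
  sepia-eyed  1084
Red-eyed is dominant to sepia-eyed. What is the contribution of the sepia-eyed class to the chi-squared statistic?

A testcross of a heterozygote (Aa × aa) gives a 1:1 phenotypic ratio.
The 1:1 ratio has 2 parts, so with N = 2191 the expected counts are:
  red-eyed: 2191 × 1/2 = 1095.5
  sepia-eyed: 2191 × 1/2 = 1095.5
Contribution of sepia-eyed: (1084 − 1095.5)² / 1095.5 = 0.1207

0.121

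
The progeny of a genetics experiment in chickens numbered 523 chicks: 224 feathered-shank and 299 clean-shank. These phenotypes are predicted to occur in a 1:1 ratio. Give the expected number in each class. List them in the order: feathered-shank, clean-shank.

Under the 1:1 hypothesis (Σ ratio = 2, N = 523):
  feathered-shank: 523 × 1/2 = 261.5
  clean-shank: 523 × 1/2 = 261.5

261.5, 261.5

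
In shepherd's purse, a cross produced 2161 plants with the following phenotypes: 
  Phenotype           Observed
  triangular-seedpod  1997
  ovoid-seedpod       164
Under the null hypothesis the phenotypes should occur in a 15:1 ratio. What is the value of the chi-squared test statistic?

6.613

Expected counts for N = 2161 under a 15:1 ratio (total parts = 16):
  triangular-seedpod: 2161 × 15/16 = 2025.9375
  ovoid-seedpod: 2161 × 1/16 = 135.0625
χ² = Σ (O − E)² / E
  triangular-seedpod: (1997 − 2025.9375)² / 2025.9375 = 0.4133
  ovoid-seedpod: (164 − 135.0625)² / 135.0625 = 6.1999
χ² = 0.4133 + 6.1999 = 6.6132 ≈ 6.613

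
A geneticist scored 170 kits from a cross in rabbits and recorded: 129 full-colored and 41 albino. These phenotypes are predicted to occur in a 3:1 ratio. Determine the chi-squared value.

Under the 3:1 hypothesis (Σ ratio = 4, N = 170):
  full-colored: 170 × 3/4 = 127.5
  albino: 170 × 1/4 = 42.5
χ² = Σ (O − E)² / E
  full-colored: (129 − 127.5)² / 127.5 = 0.0176
  albino: (41 − 42.5)² / 42.5 = 0.0529
χ² = 0.0176 + 0.0529 = 0.0705 ≈ 0.071

0.071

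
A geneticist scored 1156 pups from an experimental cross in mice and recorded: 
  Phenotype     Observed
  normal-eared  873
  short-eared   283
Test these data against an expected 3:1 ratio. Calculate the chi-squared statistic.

0.166

Expected counts for N = 1156 under a 3:1 ratio (total parts = 4):
  normal-eared: 1156 × 3/4 = 867
  short-eared: 1156 × 1/4 = 289
χ² = Σ (O − E)² / E
  normal-eared: (873 − 867)² / 867 = 0.0415
  short-eared: (283 − 289)² / 289 = 0.1246
χ² = 0.0415 + 0.1246 = 0.1661 ≈ 0.166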